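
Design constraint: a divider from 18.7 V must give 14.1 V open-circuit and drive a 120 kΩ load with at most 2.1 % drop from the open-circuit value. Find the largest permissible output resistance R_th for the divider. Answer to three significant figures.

Loading drop = R_th/(R_th + R_L) ≤ 0.0210, so R_th ≤ R_L · ε/(1−ε) = 120 kΩ × 0.0210/0.9790 = 2.57 kΩ.

R_th ≤ 2.57 kΩ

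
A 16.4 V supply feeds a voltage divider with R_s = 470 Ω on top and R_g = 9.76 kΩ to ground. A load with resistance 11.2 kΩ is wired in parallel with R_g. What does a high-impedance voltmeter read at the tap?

V_out ≈ 15.0 V

The load sits in parallel with R_g: R_g‖R_L = (9760 × 11200) / (9760 + 11200) = 5215 Ω.
V_out = 16.4 × 5215 / (470 + 5215) = 16.4 × 5215/5685 = 15.0 V.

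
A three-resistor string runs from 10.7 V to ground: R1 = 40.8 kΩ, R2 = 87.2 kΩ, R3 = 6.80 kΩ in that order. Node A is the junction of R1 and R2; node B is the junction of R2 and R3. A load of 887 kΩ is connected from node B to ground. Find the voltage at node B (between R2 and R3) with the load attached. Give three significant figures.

V ≈ 0.536 V

At node B, R3 is in parallel with the load: R3‖R_L = 6.748 kΩ.
Below node A the resistance is R2 + (R3‖R_L) = 93.95 kΩ, so V_A = 10.7 × 93.95/134.7 = 7.460 V.
Then V_B = V_A × (R3‖R_L)/(R2 + R3‖R_L) = 7.460 × 6.748/93.95 = 0.536 V.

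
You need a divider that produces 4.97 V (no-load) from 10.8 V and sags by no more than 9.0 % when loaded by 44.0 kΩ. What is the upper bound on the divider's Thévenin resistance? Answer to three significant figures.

R_th ≤ 4.35 kΩ

Loading drop = R_th/(R_th + R_L) ≤ 0.0900, so R_th ≤ R_L · ε/(1−ε) = 44.0 kΩ × 0.0900/0.9100 = 4.35 kΩ.
(Any R1, R2 with R2/(R1+R2) = 0.460 and R1‖R2 ≤ 4.35 kΩ will meet the spec.)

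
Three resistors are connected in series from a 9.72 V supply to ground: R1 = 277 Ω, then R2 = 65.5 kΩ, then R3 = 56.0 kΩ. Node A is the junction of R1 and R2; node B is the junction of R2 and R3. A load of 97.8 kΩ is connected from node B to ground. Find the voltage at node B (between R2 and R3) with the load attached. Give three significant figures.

At node B, R3 is in parallel with the load: R3‖R_L = 35610 Ω.
Below node A the resistance is R2 + (R3‖R_L) = 101100 Ω, so V_A = 9.72 × 101100/101400 = 9.693 V.
Then V_B = V_A × (R3‖R_L)/(R2 + R3‖R_L) = 9.693 × 35610/101100 = 3.41 V.

V ≈ 3.41 V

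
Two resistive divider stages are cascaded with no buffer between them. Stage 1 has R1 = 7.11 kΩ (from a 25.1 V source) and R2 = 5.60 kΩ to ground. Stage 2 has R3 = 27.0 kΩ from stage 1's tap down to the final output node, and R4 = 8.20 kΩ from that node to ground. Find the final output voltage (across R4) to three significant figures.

Stage 2 presents R3+R4 = 35.20 kΩ as a load on stage 1's tap.
Stage 1's lower leg becomes R2‖(R3+R4) = 4.831 kΩ, so V_mid = 25.1 × 4.831/11.94 = 10.16 V.
Stage 2 is itself unloaded: V_out = V_mid × R4/(R3+R4) = 10.16 × 8.20/35.20 = 2.37 V.

V_out ≈ 2.37 V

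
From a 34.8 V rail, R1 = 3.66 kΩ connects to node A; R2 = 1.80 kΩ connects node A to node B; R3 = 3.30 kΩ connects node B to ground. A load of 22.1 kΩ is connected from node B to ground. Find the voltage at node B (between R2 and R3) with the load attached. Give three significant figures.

At node B, R3 is in parallel with the load: R3‖R_L = 2.871 kΩ.
Below node A the resistance is R2 + (R3‖R_L) = 4.671 kΩ, so V_A = 34.8 × 4.671/8.331 = 19.51 V.
Then V_B = V_A × (R3‖R_L)/(R2 + R3‖R_L) = 19.51 × 2.871/4.671 = 12.0 V.

V ≈ 12.0 V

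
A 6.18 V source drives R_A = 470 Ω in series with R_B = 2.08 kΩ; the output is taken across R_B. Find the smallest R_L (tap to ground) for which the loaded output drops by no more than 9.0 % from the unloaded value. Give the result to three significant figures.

R_L(min) ≈ 3.88 kΩ

Output resistance R_th = R_A‖R_B = (470 × 2080)/2550 = 383.4 Ω.
The fractional drop is R_th/(R_th + R_L); requiring this ≤ 0.0900 gives R_L ≥ R_th(1/0.0900 − 1) = 383.4 × 10.11 = 3.88 kΩ.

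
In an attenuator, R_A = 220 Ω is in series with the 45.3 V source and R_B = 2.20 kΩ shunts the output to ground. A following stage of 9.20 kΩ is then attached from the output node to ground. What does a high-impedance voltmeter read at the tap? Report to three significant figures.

V_out ≈ 40.3 V

The load sits in parallel with R_B: R_B‖R_L = (2200 × 9200) / (2200 + 9200) = 1775 Ω.
V_out = 45.3 × 1775 / (220 + 1775) = 45.3 × 1775/1995 = 40.3 V.
(Unloaded it would have been 41.2 V.)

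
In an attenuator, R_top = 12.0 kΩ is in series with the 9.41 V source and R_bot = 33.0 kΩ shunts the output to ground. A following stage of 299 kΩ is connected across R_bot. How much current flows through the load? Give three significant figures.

R_bot‖R_L = 29.72 kΩ; V_out = 9.41 × 29.72/41.72 = 6.703 V.
I_L = V_out / R_L = 6.703 / 299 kΩ = 0.0224 mA.

I_L ≈ 0.0224 mA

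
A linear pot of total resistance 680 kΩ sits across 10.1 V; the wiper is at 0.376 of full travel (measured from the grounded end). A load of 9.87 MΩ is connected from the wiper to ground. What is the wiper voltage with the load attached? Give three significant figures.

The wiper splits the pot into (1−α)R = 424.3 kΩ above and αR = 255.7 kΩ below.
Lower section ‖ load = 249.2 kΩ.
V_wiper = 10.1 × 249.2/(424.3 + 249.2) = 3.74 V.

V ≈ 3.74 V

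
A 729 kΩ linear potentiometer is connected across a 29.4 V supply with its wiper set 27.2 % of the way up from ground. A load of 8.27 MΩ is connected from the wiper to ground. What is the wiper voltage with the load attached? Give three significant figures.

V ≈ 7.86 V

The wiper splits the pot into (1−α)R = 530.7 kΩ above and αR = 198.3 kΩ below.
Lower section ‖ load = 193.6 kΩ.
V_wiper = 29.4 × 193.6/(530.7 + 193.6) = 7.86 V.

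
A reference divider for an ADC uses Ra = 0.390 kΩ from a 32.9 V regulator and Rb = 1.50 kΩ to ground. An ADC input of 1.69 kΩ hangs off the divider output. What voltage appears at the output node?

The load sits in parallel with Rb: Rb‖R_L = (1500 × 1690) / (1500 + 1690) = 794.7 Ω.
V_out = 32.9 × 794.7 / (390 + 794.7) = 32.9 × 794.7/1185 = 22.1 V.

V_out ≈ 22.1 V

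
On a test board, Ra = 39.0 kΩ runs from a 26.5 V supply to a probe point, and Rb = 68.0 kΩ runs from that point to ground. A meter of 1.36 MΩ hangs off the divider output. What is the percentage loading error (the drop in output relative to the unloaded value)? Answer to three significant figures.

The divider's output (Thévenin) resistance is Ra‖Rb = 24.79 kΩ.
Fractional drop under load = R_th/(R_th + R_L) = 24.79 / (24.79 + 1360) = 0.01790.
So the output falls by 1.79 %.

1.79 %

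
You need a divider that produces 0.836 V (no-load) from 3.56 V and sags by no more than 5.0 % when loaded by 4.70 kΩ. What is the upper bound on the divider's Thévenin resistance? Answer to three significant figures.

Loading drop = R_th/(R_th + R_L) ≤ 0.0500, so R_th ≤ R_L · ε/(1−ε) = 4.70 kΩ × 0.0500/0.9500 = 247 Ω.

R_th ≤ 247 Ω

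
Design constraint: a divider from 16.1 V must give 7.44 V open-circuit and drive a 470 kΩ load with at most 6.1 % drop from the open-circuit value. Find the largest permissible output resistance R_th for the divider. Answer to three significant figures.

R_th ≤ 30.5 kΩ

Loading drop = R_th/(R_th + R_L) ≤ 0.0610, so R_th ≤ R_L · ε/(1−ε) = 470 kΩ × 0.0610/0.9390 = 30.5 kΩ.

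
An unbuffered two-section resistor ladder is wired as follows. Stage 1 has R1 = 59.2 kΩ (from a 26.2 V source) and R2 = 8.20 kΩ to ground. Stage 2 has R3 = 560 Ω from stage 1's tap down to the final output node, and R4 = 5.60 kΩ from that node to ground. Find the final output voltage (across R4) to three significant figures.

V_out ≈ 1.34 V

Stage 2 presents R3+R4 = 6160 Ω as a load on stage 1's tap.
Stage 1's lower leg becomes R2‖(R3+R4) = 3518 Ω, so V_mid = 26.2 × 3518/62720 = 1.469 V.
Stage 2 is itself unloaded: V_out = V_mid × R4/(R3+R4) = 1.469 × 5600/6160 = 1.34 V.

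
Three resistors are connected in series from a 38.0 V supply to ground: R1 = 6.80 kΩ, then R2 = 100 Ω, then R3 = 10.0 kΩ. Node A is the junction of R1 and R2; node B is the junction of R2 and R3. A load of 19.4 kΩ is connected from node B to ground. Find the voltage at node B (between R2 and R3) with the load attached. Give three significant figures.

V ≈ 18.6 V

At node B, R3 is in parallel with the load: R3‖R_L = 6599 Ω.
Below node A the resistance is R2 + (R3‖R_L) = 6699 Ω, so V_A = 38.0 × 6699/13500 = 18.86 V.
Then V_B = V_A × (R3‖R_L)/(R2 + R3‖R_L) = 18.86 × 6599/6699 = 18.6 V.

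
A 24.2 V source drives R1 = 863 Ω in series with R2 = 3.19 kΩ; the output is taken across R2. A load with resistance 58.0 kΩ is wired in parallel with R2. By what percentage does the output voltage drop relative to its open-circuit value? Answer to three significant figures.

The divider's output (Thévenin) resistance is R1‖R2 = 679.2 Ω.
Fractional drop under load = R_th/(R_th + R_L) = 679.2 / (679.2 + 58000) = 0.01158.
So the output falls by 1.16 %.

1.16 %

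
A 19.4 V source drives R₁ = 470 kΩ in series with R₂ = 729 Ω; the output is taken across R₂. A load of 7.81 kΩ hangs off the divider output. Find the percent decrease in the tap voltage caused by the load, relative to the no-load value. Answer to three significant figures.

8.53 %

Unloaded V = 19.4 × 729/470700 = 0.030044 V.
Loaded: R₂‖R_L = 666.8 Ω, giving V = 19.4 × 666.8/470700 = 0.027483 V.
Drop = (0.030044 − 0.027483) / 0.030044 = 8.53 %.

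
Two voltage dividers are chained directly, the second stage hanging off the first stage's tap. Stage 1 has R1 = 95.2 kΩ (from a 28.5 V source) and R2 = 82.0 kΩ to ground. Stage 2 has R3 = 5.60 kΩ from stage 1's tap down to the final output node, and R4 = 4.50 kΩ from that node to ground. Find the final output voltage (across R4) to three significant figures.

Stage 2 presents R3+R4 = 10.10 kΩ as a load on stage 1's tap.
Stage 1's lower leg becomes R2‖(R3+R4) = 8.992 kΩ, so V_mid = 28.5 × 8.992/104.2 = 2.460 V.
Stage 2 is itself unloaded: V_out = V_mid × R4/(R3+R4) = 2.460 × 4.50/10.10 = 1.10 V.

V_out ≈ 1.10 V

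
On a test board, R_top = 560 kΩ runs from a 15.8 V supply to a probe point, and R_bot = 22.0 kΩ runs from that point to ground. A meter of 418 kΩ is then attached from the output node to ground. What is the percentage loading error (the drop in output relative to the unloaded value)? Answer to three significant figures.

The divider's output (Thévenin) resistance is R_top‖R_bot = 21.17 kΩ.
Fractional drop under load = R_th/(R_th + R_L) = 21.17 / (21.17 + 418) = 0.04820.
So the output falls by 4.82 %.

4.82 %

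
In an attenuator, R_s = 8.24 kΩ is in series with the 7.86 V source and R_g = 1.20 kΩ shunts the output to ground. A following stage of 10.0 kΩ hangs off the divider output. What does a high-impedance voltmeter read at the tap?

V_out ≈ 0.904 V

The load sits in parallel with R_g: R_g‖R_L = (1.20 × 10.0) / (1.20 + 10.0) = 1.071 kΩ.
V_out = 7.86 × 1.071 / (8.24 + 1.071) = 7.86 × 1.071/9.311 = 0.904 V.
(Unloaded it would have been 0.999 V.)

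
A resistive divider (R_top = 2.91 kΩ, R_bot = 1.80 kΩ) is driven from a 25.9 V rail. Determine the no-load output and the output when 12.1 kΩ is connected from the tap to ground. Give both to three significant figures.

Unloaded: 9.90 V; loaded: 9.06 V

Open-circuit: V = 25.9 × 1.80/(2.91 + 1.80) = 9.90 V.
With the load, R_bot becomes R_bot‖R_L = 1.567 kΩ, so V = 25.9 × 1.567/4.477 = 9.06 V.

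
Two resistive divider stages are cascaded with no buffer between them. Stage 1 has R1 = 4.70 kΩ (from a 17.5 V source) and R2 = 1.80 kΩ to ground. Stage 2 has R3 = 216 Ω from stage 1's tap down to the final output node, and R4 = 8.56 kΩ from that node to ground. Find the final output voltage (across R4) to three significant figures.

V_out ≈ 4.12 V

Stage 2 presents R3+R4 = 8776 Ω as a load on stage 1's tap.
Stage 1's lower leg becomes R2‖(R3+R4) = 1494 Ω, so V_mid = 17.5 × 1494/6194 = 4.220 V.
Stage 2 is itself unloaded: V_out = V_mid × R4/(R3+R4) = 4.220 × 8560/8776 = 4.12 V.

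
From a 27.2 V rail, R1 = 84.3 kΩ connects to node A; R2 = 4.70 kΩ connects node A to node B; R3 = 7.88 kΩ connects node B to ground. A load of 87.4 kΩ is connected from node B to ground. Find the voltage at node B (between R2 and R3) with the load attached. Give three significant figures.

At node B, R3 is in parallel with the load: R3‖R_L = 7.228 kΩ.
Below node A the resistance is R2 + (R3‖R_L) = 11.93 kΩ, so V_A = 27.2 × 11.93/96.23 = 3.372 V.
Then V_B = V_A × (R3‖R_L)/(R2 + R3‖R_L) = 3.372 × 7.228/11.93 = 2.04 V.

V ≈ 2.04 V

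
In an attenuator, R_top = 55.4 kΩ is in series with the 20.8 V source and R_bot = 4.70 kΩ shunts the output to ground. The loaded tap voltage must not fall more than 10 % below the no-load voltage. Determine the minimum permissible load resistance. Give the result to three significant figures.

R_L(min) ≈ 39.0 kΩ

Output resistance R_th = R_top‖R_bot = (55.4 × 4.70)/60.10 = 4.332 kΩ.
The fractional drop is R_th/(R_th + R_L); requiring this ≤ 0.100 gives R_L ≥ R_th(1/0.100 − 1) = 4.332 × 9.000 = 39.0 kΩ.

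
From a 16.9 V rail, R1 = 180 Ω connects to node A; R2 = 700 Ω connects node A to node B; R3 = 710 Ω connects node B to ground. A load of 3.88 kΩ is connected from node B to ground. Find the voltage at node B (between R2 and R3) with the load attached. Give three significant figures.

At node B, R3 is in parallel with the load: R3‖R_L = 600.2 Ω.
Below node A the resistance is R2 + (R3‖R_L) = 1300 Ω, so V_A = 16.9 × 1300/1480 = 14.84 V.
Then V_B = V_A × (R3‖R_L)/(R2 + R3‖R_L) = 14.84 × 600.2/1300 = 6.85 V.

V ≈ 6.85 V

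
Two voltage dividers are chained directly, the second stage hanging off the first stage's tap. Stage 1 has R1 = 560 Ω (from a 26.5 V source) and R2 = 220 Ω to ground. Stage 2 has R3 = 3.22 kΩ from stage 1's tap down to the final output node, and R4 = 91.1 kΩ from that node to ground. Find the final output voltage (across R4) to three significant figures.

Stage 2 presents R3+R4 = 94320 Ω as a load on stage 1's tap.
Stage 1's lower leg becomes R2‖(R3+R4) = 219.5 Ω, so V_mid = 26.5 × 219.5/779.5 = 7.462 V.
Stage 2 is itself unloaded: V_out = V_mid × R4/(R3+R4) = 7.462 × 91100/94320 = 7.21 V.

V_out ≈ 7.21 V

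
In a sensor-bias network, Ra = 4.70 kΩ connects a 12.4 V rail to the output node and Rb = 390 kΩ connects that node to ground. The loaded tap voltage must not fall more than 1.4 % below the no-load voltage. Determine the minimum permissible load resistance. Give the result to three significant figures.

R_L(min) ≈ 327 kΩ

Output resistance R_th = Ra‖Rb = (4.70 × 390)/394.7 = 4.644 kΩ.
The fractional drop is R_th/(R_th + R_L); requiring this ≤ 0.0140 gives R_L ≥ R_th(1/0.0140 − 1) = 4.644 × 70.43 = 327 kΩ.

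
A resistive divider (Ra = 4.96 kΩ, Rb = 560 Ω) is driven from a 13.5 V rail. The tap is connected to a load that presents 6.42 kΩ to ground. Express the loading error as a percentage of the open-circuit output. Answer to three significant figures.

7.27 %

The divider's output (Thévenin) resistance is Ra‖Rb = 503.2 Ω.
Fractional drop under load = R_th/(R_th + R_L) = 503.2 / (503.2 + 6420) = 0.07268.
So the output falls by 7.27 %.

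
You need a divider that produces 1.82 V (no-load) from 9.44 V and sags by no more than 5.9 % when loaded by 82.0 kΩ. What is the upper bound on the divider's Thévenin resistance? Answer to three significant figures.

R_th ≤ 5.14 kΩ

Loading drop = R_th/(R_th + R_L) ≤ 0.0590, so R_th ≤ R_L · ε/(1−ε) = 82.0 kΩ × 0.0590/0.9410 = 5.14 kΩ.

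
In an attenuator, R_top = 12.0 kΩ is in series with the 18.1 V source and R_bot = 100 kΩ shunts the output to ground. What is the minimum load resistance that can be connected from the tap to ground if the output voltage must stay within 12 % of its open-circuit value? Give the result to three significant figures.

Output resistance R_th = R_top‖R_bot = (12.0 × 100)/112.0 = 10.71 kΩ.
The fractional drop is R_th/(R_th + R_L); requiring this ≤ 0.120 gives R_L ≥ R_th(1/0.120 − 1) = 10.71 × 7.333 = 78.6 kΩ.

R_L(min) ≈ 78.6 kΩ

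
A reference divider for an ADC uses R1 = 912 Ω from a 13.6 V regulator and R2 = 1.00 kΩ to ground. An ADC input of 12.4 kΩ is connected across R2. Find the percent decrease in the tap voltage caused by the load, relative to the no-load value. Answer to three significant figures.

The divider's output (Thévenin) resistance is R1‖R2 = 477.0 Ω.
Fractional drop under load = R_th/(R_th + R_L) = 477.0 / (477.0 + 12400) = 0.03704.
So the output falls by 3.70 %.

3.70 %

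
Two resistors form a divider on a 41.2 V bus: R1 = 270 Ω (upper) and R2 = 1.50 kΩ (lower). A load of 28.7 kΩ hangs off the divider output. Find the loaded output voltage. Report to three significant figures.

The load sits in parallel with R2: R2‖R_L = (1500 × 28700) / (1500 + 28700) = 1425 Ω.
V_out = 41.2 × 1425 / (270 + 1425) = 41.2 × 1425/1695 = 34.6 V.
(Unloaded it would have been 34.9 V.)

V_out ≈ 34.6 V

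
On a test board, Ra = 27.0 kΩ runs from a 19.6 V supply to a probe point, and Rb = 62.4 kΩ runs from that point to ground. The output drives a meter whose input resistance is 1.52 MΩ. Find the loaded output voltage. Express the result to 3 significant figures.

V_out ≈ 13.5 V

The load sits in parallel with Rb: Rb‖R_L = (62.4 × 1520) / (62.4 + 1520) = 59.94 kΩ.
V_out = 19.6 × 59.94 / (27.0 + 59.94) = 19.6 × 59.94/86.94 = 13.5 V.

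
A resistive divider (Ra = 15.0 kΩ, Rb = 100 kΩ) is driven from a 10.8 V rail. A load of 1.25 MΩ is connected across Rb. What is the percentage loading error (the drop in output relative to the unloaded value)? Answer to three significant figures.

The divider's output (Thévenin) resistance is Ra‖Rb = 13.04 kΩ.
Fractional drop under load = R_th/(R_th + R_L) = 13.04 / (13.04 + 1250) = 0.01033.
So the output falls by 1.03 %.

1.03 %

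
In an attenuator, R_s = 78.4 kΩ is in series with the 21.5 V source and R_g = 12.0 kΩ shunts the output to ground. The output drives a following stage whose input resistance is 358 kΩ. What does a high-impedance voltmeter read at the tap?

The load sits in parallel with R_g: R_g‖R_L = (12.0 × 358) / (12.0 + 358) = 11.61 kΩ.
V_out = 21.5 × 11.61 / (78.4 + 11.61) = 21.5 × 11.61/90.01 = 2.77 V.

V_out ≈ 2.77 V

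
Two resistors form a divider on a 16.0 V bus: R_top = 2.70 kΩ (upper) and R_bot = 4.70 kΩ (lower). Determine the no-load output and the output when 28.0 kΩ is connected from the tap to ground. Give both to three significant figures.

Unloaded: 10.2 V; loaded: 9.58 V

Open-circuit: V = 16.0 × 4.70/(2.70 + 4.70) = 10.2 V.
With the load, R_bot becomes R_bot‖R_L = 4.024 kΩ, so V = 16.0 × 4.024/6.724 = 9.58 V.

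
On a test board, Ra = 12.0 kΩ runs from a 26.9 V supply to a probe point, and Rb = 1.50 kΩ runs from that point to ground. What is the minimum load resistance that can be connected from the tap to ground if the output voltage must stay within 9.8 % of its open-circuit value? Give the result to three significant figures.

R_L(min) ≈ 12.3 kΩ

Output resistance R_th = Ra‖Rb = (12.0 × 1.50)/13.50 = 1.333 kΩ.
The fractional drop is R_th/(R_th + R_L); requiring this ≤ 0.0980 gives R_L ≥ R_th(1/0.0980 − 1) = 1.333 × 9.204 = 12.3 kΩ.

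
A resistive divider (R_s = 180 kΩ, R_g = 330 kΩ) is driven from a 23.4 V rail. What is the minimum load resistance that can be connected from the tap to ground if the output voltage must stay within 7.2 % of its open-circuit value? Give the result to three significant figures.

R_L(min) ≈ 1.50 MΩ

Output resistance R_th = R_s‖R_g = (180 × 330)/510.0 = 116.5 kΩ.
The fractional drop is R_th/(R_th + R_L); requiring this ≤ 0.0720 gives R_L ≥ R_th(1/0.0720 − 1) = 116.5 × 12.89 = 1.50 MΩ.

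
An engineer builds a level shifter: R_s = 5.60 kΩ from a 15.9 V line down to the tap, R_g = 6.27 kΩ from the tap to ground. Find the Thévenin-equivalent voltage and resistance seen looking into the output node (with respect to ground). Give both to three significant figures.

V_th = 8.40 V, R_th = 2.96 kΩ

V_th is the open-circuit tap voltage: 15.9 × 6.27/(5.60 + 6.27) = 8.40 V.
With the supply zeroed, R_s and R_g appear in parallel from the tap: R_th = R_s‖R_g = (5.60 × 6.27)/11.87 = 2.96 kΩ.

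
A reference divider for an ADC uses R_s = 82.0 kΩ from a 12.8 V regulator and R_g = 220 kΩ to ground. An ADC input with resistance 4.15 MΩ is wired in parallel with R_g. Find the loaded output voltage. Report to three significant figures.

V_out ≈ 9.19 V

The load sits in parallel with R_g: R_g‖R_L = (220 × 4150) / (220 + 4150) = 208.9 kΩ.
V_out = 12.8 × 208.9 / (82.0 + 208.9) = 12.8 × 208.9/290.9 = 9.19 V.
(Unloaded it would have been 9.32 V.)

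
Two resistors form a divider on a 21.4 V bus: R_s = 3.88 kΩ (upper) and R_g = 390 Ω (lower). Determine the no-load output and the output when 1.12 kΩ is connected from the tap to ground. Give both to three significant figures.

Unloaded: 1.95 V; loaded: 1.48 V

Open-circuit: V = 21.4 × 390/(3880 + 390) = 1.95 V.
With the load, R_g becomes R_g‖R_L = 289.3 Ω, so V = 21.4 × 289.3/4169 = 1.48 V.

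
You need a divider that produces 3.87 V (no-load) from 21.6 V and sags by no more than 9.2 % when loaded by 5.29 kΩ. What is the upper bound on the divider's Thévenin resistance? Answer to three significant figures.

Loading drop = R_th/(R_th + R_L) ≤ 0.0920, so R_th ≤ R_L · ε/(1−ε) = 5.29 kΩ × 0.0920/0.9080 = 536 Ω.

R_th ≤ 536 Ω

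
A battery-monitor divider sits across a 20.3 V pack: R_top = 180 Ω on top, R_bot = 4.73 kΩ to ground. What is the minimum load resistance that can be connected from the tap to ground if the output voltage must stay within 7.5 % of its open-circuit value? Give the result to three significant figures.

Output resistance R_th = R_top‖R_bot = (180 × 4730)/4910 = 173.4 Ω.
The fractional drop is R_th/(R_th + R_L); requiring this ≤ 0.0750 gives R_L ≥ R_th(1/0.0750 − 1) = 173.4 × 12.33 = 2.14 kΩ.

R_L(min) ≈ 2.14 kΩ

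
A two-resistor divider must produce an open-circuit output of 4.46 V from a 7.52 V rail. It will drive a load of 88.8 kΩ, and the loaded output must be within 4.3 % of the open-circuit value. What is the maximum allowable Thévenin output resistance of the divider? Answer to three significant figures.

Loading drop = R_th/(R_th + R_L) ≤ 0.0430, so R_th ≤ R_L · ε/(1−ε) = 88.8 kΩ × 0.0430/0.9570 = 3.99 kΩ.

R_th ≤ 3.99 kΩ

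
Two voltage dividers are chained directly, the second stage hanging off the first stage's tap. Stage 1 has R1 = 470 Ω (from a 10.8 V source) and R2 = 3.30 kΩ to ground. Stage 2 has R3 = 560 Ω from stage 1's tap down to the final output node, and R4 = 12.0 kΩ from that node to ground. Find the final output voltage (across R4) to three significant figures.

V_out ≈ 8.75 V

Stage 2 presents R3+R4 = 12560 Ω as a load on stage 1's tap.
Stage 1's lower leg becomes R2‖(R3+R4) = 2613 Ω, so V_mid = 10.8 × 2613/3083 = 9.154 V.
Stage 2 is itself unloaded: V_out = V_mid × R4/(R3+R4) = 9.154 × 12000/12560 = 8.75 V.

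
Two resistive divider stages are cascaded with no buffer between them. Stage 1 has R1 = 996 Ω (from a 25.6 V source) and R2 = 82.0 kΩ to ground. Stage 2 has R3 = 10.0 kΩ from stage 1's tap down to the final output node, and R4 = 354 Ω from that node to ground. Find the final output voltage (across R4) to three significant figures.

Stage 2 presents R3+R4 = 10350 Ω as a load on stage 1's tap.
Stage 1's lower leg becomes R2‖(R3+R4) = 9193 Ω, so V_mid = 25.6 × 9193/10190 = 23.10 V.
Stage 2 is itself unloaded: V_out = V_mid × R4/(R3+R4) = 23.10 × 354/10350 = 0.790 V.

V_out ≈ 0.790 V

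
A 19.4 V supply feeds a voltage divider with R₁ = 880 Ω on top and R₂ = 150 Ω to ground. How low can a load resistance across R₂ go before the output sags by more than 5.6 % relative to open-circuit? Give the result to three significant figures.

Output resistance R_th = R₁‖R₂ = (880 × 150)/1030 = 128.2 Ω.
The fractional drop is R_th/(R_th + R_L); requiring this ≤ 0.0560 gives R_L ≥ R_th(1/0.0560 − 1) = 128.2 × 16.86 = 2.16 kΩ.

R_L(min) ≈ 2.16 kΩ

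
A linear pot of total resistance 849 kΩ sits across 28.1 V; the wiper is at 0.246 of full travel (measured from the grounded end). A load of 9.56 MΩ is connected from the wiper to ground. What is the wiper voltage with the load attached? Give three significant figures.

The wiper splits the pot into (1−α)R = 640.1 kΩ above and αR = 208.9 kΩ below.
Lower section ‖ load = 204.4 kΩ.
V_wiper = 28.1 × 204.4/(640.1 + 204.4) = 6.80 V.

V ≈ 6.80 V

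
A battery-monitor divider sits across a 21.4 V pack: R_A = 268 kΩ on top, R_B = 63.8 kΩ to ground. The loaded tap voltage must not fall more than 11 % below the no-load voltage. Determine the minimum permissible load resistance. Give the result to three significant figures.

R_L(min) ≈ 417 kΩ

Output resistance R_th = R_A‖R_B = (268 × 63.8)/331.8 = 51.53 kΩ.
The fractional drop is R_th/(R_th + R_L); requiring this ≤ 0.110 gives R_L ≥ R_th(1/0.110 − 1) = 51.53 × 8.091 = 417 kΩ.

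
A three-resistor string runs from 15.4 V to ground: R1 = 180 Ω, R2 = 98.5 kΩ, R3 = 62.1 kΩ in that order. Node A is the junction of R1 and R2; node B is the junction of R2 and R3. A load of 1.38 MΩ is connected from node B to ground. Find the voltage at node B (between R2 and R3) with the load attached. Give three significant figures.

At node B, R3 is in parallel with the load: R3‖R_L = 59430 Ω.
Below node A the resistance is R2 + (R3‖R_L) = 157900 Ω, so V_A = 15.4 × 157900/158100 = 15.38 V.
Then V_B = V_A × (R3‖R_L)/(R2 + R3‖R_L) = 15.38 × 59430/157900 = 5.79 V.

V ≈ 5.79 V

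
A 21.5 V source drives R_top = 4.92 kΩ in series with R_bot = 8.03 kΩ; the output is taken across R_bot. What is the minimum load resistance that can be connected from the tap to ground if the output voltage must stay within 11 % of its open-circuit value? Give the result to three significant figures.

R_L(min) ≈ 24.7 kΩ

Output resistance R_th = R_top‖R_bot = (4.92 × 8.03)/12.95 = 3.051 kΩ.
The fractional drop is R_th/(R_th + R_L); requiring this ≤ 0.110 gives R_L ≥ R_th(1/0.110 − 1) = 3.051 × 8.091 = 24.7 kΩ.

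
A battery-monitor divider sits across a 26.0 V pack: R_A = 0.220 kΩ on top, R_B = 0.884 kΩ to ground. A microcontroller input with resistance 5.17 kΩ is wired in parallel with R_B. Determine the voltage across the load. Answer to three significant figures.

V_out ≈ 20.1 V

The load sits in parallel with R_B: R_B‖R_L = (884 × 5170) / (884 + 5170) = 754.9 Ω.
V_out = 26.0 × 754.9 / (220 + 754.9) = 26.0 × 754.9/974.9 = 20.1 V.
(Unloaded it would have been 20.8 V.)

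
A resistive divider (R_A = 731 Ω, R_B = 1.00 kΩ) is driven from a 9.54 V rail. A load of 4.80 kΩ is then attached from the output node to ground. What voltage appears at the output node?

The load sits in parallel with R_B: R_B‖R_L = (1000 × 4800) / (1000 + 4800) = 827.6 Ω.
V_out = 9.54 × 827.6 / (731 + 827.6) = 9.54 × 827.6/1559 = 5.07 V.
(Unloaded it would have been 5.51 V.)

V_out ≈ 5.07 V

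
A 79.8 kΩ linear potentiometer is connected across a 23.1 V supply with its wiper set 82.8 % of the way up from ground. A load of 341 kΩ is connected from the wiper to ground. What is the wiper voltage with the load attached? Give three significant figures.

V ≈ 18.5 V

The wiper splits the pot into (1−α)R = 13.73 kΩ above and αR = 66.07 kΩ below.
Lower section ‖ load = 55.35 kΩ.
V_wiper = 23.1 × 55.35/(13.73 + 55.35) = 18.5 V.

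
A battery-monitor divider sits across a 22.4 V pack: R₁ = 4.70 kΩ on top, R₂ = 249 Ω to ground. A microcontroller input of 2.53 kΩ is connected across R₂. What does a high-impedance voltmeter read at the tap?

The load sits in parallel with R₂: R₂‖R_L = (249 × 2530) / (249 + 2530) = 226.7 Ω.
V_out = 22.4 × 226.7 / (4700 + 226.7) = 22.4 × 226.7/4927 = 1.03 V.
(Unloaded it would have been 1.13 V.)

V_out ≈ 1.03 V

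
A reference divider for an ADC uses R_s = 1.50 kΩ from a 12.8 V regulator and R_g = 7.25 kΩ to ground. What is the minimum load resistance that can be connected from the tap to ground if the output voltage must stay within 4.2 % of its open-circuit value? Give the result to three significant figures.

Output resistance R_th = R_s‖R_g = (1.50 × 7.25)/8.750 = 1.243 kΩ.
The fractional drop is R_th/(R_th + R_L); requiring this ≤ 0.0420 gives R_L ≥ R_th(1/0.0420 − 1) = 1.243 × 22.81 = 28.3 kΩ.

R_L(min) ≈ 28.3 kΩ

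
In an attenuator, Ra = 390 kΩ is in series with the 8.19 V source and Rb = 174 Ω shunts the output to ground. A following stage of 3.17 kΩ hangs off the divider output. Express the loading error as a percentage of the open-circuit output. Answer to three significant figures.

5.20 %

The divider's output (Thévenin) resistance is Ra‖Rb = 173.9 Ω.
Fractional drop under load = R_th/(R_th + R_L) = 173.9 / (173.9 + 3170) = 0.05201.
So the output falls by 5.20 %.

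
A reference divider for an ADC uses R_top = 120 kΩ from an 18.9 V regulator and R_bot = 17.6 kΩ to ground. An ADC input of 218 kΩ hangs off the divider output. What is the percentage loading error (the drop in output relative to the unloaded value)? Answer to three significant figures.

6.58 %

The divider's output (Thévenin) resistance is R_top‖R_bot = 15.35 kΩ.
Fractional drop under load = R_th/(R_th + R_L) = 15.35 / (15.35 + 218) = 0.06578.
So the output falls by 6.58 %.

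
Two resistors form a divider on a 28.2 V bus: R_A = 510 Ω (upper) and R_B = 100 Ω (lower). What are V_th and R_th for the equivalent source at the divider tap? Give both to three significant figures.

V_th = 4.62 V, R_th = 83.6 Ω

V_th is the open-circuit tap voltage: 28.2 × 100/(510 + 100) = 4.62 V.
With the supply zeroed, R_A and R_B appear in parallel from the tap: R_th = R_A‖R_B = (510 × 100)/610.0 = 83.6 Ω.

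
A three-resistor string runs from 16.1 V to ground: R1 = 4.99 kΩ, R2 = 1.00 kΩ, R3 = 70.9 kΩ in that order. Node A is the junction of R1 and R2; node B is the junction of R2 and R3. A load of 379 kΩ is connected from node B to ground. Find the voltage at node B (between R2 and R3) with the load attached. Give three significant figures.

At node B, R3 is in parallel with the load: R3‖R_L = 59.73 kΩ.
Below node A the resistance is R2 + (R3‖R_L) = 60.73 kΩ, so V_A = 16.1 × 60.73/65.72 = 14.88 V.
Then V_B = V_A × (R3‖R_L)/(R2 + R3‖R_L) = 14.88 × 59.73/60.73 = 14.6 V.

V ≈ 14.6 V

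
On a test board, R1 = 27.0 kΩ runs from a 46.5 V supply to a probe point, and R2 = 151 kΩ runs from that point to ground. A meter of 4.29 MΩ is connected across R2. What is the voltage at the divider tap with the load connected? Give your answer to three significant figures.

The load sits in parallel with R2: R2‖R_L = (151 × 4290) / (151 + 4290) = 145.9 kΩ.
V_out = 46.5 × 145.9 / (27.0 + 145.9) = 46.5 × 145.9/172.9 = 39.2 V.

V_out ≈ 39.2 V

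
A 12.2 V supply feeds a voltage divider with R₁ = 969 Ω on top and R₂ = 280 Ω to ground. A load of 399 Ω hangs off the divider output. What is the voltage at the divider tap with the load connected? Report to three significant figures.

V_out ≈ 1.77 V

The load sits in parallel with R₂: R₂‖R_L = (280 × 399) / (280 + 399) = 164.5 Ω.
V_out = 12.2 × 164.5 / (969 + 164.5) = 12.2 × 164.5/1134 = 1.77 V.
(Unloaded it would have been 2.73 V.)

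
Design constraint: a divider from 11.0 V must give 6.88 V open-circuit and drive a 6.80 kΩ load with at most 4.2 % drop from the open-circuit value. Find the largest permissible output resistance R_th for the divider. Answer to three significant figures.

R_th ≤ 298 Ω

Loading drop = R_th/(R_th + R_L) ≤ 0.0420, so R_th ≤ R_L · ε/(1−ε) = 6.80 kΩ × 0.0420/0.9580 = 298 Ω.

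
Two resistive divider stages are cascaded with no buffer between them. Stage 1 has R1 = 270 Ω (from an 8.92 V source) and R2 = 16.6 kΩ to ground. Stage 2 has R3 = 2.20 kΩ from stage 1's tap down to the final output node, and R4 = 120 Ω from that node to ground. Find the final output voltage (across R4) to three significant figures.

V_out ≈ 0.407 V

Stage 2 presents R3+R4 = 2320 Ω as a load on stage 1's tap.
Stage 1's lower leg becomes R2‖(R3+R4) = 2036 Ω, so V_mid = 8.92 × 2036/2306 = 7.875 V.
Stage 2 is itself unloaded: V_out = V_mid × R4/(R3+R4) = 7.875 × 120/2320 = 0.407 V.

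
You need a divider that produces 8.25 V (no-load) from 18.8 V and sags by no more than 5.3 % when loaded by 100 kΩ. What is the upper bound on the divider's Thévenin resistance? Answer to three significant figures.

Loading drop = R_th/(R_th + R_L) ≤ 0.0530, so R_th ≤ R_L · ε/(1−ε) = 100 kΩ × 0.0530/0.9470 = 5.60 kΩ.
(Any R1, R2 with R2/(R1+R2) = 0.439 and R1‖R2 ≤ 5.60 kΩ will meet the spec.)

R_th ≤ 5.60 kΩ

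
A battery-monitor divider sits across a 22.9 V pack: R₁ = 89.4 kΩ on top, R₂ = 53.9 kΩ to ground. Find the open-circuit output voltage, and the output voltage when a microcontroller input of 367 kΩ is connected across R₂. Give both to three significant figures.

Open-circuit: V = 22.9 × 53.9/(89.4 + 53.9) = 8.61 V.
With the load, R₂ becomes R₂‖R_L = 47.00 kΩ, so V = 22.9 × 47.00/136.4 = 7.89 V.

Unloaded: 8.61 V; loaded: 7.89 V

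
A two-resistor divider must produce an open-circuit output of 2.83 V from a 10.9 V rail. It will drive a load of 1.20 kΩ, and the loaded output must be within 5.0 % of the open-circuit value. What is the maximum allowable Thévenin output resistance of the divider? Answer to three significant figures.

Loading drop = R_th/(R_th + R_L) ≤ 0.0500, so R_th ≤ R_L · ε/(1−ε) = 1.20 kΩ × 0.0500/0.9500 = 63.2 Ω.

R_th ≤ 63.2 Ω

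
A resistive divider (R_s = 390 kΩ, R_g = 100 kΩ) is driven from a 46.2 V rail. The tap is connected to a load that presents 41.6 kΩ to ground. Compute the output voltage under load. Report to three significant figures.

The load sits in parallel with R_g: R_g‖R_L = (100 × 41.6) / (100 + 41.6) = 29.38 kΩ.
V_out = 46.2 × 29.38 / (390 + 29.38) = 46.2 × 29.38/419.4 = 3.24 V.

V_out ≈ 3.24 V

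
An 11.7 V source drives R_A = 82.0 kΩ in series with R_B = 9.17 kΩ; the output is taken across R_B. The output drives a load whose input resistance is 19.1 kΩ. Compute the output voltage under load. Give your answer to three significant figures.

The load sits in parallel with R_B: R_B‖R_L = (9.17 × 19.1) / (9.17 + 19.1) = 6.196 kΩ.
V_out = 11.7 × 6.196 / (82.0 + 6.196) = 11.7 × 6.196/88.20 = 0.822 V.

V_out ≈ 0.822 V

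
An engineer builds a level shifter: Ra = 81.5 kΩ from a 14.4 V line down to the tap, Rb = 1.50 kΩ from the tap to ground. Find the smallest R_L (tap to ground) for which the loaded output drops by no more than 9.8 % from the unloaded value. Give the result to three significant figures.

R_L(min) ≈ 13.6 kΩ

Output resistance R_th = Ra‖Rb = (81.5 × 1.50)/83.00 = 1.473 kΩ.
The fractional drop is R_th/(R_th + R_L); requiring this ≤ 0.0980 gives R_L ≥ R_th(1/0.0980 − 1) = 1.473 × 9.204 = 13.6 kΩ.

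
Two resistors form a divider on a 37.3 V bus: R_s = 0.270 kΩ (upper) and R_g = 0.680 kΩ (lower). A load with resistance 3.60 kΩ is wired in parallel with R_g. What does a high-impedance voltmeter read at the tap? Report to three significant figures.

The load sits in parallel with R_g: R_g‖R_L = (680 × 3600) / (680 + 3600) = 572.0 Ω.
V_out = 37.3 × 572.0 / (270 + 572.0) = 37.3 × 572.0/842.0 = 25.3 V.

V_out ≈ 25.3 V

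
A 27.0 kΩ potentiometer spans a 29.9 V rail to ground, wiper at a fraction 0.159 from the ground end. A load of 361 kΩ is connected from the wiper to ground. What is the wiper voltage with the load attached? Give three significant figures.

The wiper splits the pot into (1−α)R = 22.71 kΩ above and αR = 4.293 kΩ below.
Lower section ‖ load = 4.243 kΩ.
V_wiper = 29.9 × 4.243/(22.71 + 4.243) = 4.71 V.

V ≈ 4.71 V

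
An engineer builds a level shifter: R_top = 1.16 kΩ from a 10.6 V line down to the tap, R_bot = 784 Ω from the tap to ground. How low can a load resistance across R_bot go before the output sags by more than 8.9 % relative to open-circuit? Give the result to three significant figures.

R_L(min) ≈ 4.79 kΩ

Output resistance R_th = R_top‖R_bot = (1160 × 784)/1944 = 467.8 Ω.
The fractional drop is R_th/(R_th + R_L); requiring this ≤ 0.0890 gives R_L ≥ R_th(1/0.0890 − 1) = 467.8 × 10.24 = 4.79 kΩ.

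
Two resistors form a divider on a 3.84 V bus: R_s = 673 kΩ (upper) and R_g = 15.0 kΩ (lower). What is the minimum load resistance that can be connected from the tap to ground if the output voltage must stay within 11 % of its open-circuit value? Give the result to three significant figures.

Output resistance R_th = R_s‖R_g = (673 × 15.0)/688.0 = 14.67 kΩ.
The fractional drop is R_th/(R_th + R_L); requiring this ≤ 0.110 gives R_L ≥ R_th(1/0.110 − 1) = 14.67 × 8.091 = 119 kΩ.

R_L(min) ≈ 119 kΩ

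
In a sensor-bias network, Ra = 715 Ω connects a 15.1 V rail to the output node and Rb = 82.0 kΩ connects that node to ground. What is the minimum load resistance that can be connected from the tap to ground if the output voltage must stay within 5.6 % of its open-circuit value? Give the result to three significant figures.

R_L(min) ≈ 11.9 kΩ

Output resistance R_th = Ra‖Rb = (715 × 82000)/82720 = 708.8 Ω.
The fractional drop is R_th/(R_th + R_L); requiring this ≤ 0.0560 gives R_L ≥ R_th(1/0.0560 − 1) = 708.8 × 16.86 = 11.9 kΩ.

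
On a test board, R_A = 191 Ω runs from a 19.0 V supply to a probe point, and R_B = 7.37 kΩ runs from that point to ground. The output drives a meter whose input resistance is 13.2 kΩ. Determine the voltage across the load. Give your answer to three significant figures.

V_out ≈ 18.3 V

The load sits in parallel with R_B: R_B‖R_L = (7370 × 13200) / (7370 + 13200) = 4729 Ω.
V_out = 19.0 × 4729 / (191 + 4729) = 19.0 × 4729/4920 = 18.3 V.
(Unloaded it would have been 18.5 V.)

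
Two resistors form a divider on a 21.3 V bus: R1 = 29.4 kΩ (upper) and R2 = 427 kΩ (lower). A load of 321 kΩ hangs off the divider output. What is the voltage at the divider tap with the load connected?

The load sits in parallel with R2: R2‖R_L = (427 × 321) / (427 + 321) = 183.2 kΩ.
V_out = 21.3 × 183.2 / (29.4 + 183.2) = 21.3 × 183.2/212.6 = 18.4 V.
(Unloaded it would have been 19.9 V.)

V_out ≈ 18.4 V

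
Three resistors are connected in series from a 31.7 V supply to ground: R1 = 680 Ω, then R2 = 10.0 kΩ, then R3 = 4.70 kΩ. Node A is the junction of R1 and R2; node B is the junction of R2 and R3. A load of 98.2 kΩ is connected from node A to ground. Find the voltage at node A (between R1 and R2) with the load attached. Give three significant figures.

V ≈ 30.1 V

Below node A the series string R2+R3 = 14700 Ω sits in parallel with the 98200 Ω load: 12790 Ω.
V_A = 31.7 × 12790/(680 + 12790) = 30.1 V.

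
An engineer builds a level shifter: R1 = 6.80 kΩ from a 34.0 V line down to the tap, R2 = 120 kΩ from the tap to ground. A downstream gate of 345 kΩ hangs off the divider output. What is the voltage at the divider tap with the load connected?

V_out ≈ 31.6 V

The load sits in parallel with R2: R2‖R_L = (120 × 345) / (120 + 345) = 89.03 kΩ.
V_out = 34.0 × 89.03 / (6.80 + 89.03) = 34.0 × 89.03/95.83 = 31.6 V.
(Unloaded it would have been 32.2 V.)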